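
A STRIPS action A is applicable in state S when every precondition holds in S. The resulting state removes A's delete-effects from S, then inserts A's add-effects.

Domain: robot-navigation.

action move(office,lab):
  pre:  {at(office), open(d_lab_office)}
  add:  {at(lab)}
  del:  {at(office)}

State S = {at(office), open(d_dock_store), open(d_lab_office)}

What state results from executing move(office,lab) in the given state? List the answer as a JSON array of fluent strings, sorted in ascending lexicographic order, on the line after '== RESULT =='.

Compute (S \ del) ∪ add:
  pre ⊆ S: {at(office), open(d_lab_office)} ⊆ S  — applicable
  S \ del = {open(d_dock_store), open(d_lab_office)}
  ∪ add   = {at(lab), open(d_dock_store), open(d_lab_office)}

== RESULT ==
["at(lab)", "open(d_dock_store)", "open(d_lab_office)"]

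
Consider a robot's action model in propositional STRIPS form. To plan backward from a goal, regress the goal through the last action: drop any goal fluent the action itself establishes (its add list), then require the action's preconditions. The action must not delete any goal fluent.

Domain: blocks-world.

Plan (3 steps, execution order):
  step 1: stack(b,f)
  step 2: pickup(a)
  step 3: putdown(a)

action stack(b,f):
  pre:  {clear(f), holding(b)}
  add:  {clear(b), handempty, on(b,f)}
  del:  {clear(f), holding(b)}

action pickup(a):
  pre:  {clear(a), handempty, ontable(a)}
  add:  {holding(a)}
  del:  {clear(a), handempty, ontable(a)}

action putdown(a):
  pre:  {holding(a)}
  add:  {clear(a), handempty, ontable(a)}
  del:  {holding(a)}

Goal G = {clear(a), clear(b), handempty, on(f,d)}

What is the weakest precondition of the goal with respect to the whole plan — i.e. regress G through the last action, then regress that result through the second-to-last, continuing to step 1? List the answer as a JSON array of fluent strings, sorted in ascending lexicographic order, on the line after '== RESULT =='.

Work backward from the goal:
  through step 3 (putdown(a)): drop {clear(a), handempty}, keep {clear(b), on(f,d)}, require {holding(a)}
    → {clear(b), holding(a), on(f,d)}
  through step 2 (pickup(a)): drop {holding(a)}, keep {clear(b), on(f,d)}, require {clear(a), handempty, ontable(a)}
    → {clear(a), clear(b), handempty, on(f,d), ontable(a)}
  through step 1 (stack(b,f)): drop {clear(b), handempty}, keep {clear(a), on(f,d), ontable(a)}, require {clear(f), holding(b)}
    → {clear(a), clear(f), holding(b), on(f,d), ontable(a)}

== RESULT ==
["clear(a)", "clear(f)", "holding(b)", "on(f,d)", "ontable(a)"]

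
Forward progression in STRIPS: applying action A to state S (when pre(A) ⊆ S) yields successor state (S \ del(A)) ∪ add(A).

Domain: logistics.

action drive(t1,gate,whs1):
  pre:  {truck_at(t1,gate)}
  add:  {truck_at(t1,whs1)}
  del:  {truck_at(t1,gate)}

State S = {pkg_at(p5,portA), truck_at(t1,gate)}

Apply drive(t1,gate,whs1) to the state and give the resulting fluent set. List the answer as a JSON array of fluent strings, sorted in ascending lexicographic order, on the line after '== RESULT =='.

Progress:
  pre ⊆ S: {truck_at(t1,gate)} ⊆ S  — applicable
  S \ del = {pkg_at(p5,portA)}
  ∪ add   = {pkg_at(p5,portA), truck_at(t1,whs1)}

== RESULT ==
["pkg_at(p5,portA)", "truck_at(t1,whs1)"]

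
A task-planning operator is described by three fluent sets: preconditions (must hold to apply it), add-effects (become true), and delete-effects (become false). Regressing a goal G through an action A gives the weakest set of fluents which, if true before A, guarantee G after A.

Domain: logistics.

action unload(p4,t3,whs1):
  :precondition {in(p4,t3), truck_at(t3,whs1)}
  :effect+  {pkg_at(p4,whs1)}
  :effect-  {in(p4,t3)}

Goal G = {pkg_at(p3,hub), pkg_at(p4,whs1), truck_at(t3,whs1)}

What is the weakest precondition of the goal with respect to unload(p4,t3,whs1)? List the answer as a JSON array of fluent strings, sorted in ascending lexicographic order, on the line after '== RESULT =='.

Regress:
  G ∩ del = {}  (empty — regression defined)
  G \ add = {pkg_at(p3,hub), pkg_at(p4,whs1), truck_at(t3,whs1)} \ {pkg_at(p4,whs1)} = {pkg_at(p3,hub), truck_at(t3,whs1)}
  ∪ pre   = {pkg_at(p3,hub), truck_at(t3,whs1)} ∪ {in(p4,t3), truck_at(t3,whs1)}
          = {in(p4,t3), pkg_at(p3,hub), truck_at(t3,whs1)}

== RESULT ==
["in(p4,t3)", "pkg_at(p3,hub)", "truck_at(t3,whs1)"]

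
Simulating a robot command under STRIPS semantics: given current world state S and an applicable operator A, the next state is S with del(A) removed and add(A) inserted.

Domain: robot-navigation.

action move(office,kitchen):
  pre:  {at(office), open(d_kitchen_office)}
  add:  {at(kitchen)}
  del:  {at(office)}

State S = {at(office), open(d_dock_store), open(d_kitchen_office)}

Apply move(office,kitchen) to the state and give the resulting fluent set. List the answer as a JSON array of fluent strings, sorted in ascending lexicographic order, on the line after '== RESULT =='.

Compute (S \ del) ∪ add:
  pre ⊆ S: {at(office), open(d_kitchen_office)} ⊆ S  — applicable
  S \ del = {open(d_dock_store), open(d_kitchen_office)}
  ∪ add   = {at(kitchen), open(d_dock_store), open(d_kitchen_office)}

== RESULT ==
["at(kitchen)", "open(d_dock_store)", "open(d_kitchen_office)"]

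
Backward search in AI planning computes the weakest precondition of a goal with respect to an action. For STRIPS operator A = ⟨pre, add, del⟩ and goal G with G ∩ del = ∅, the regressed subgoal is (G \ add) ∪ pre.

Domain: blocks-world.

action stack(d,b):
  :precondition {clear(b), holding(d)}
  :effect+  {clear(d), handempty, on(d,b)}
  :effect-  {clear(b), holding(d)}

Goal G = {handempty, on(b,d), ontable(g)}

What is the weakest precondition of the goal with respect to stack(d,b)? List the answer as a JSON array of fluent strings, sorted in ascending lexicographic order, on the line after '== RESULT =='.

Compute (G \ add) ∪ pre:
  G ∩ del = {}  (empty — regression defined)
  G \ add = {handempty, on(b,d), ontable(g)} \ {clear(d), handempty, on(d,b)} = {on(b,d), ontable(g)}
  ∪ pre   = {on(b,d), ontable(g)} ∪ {clear(b), holding(d)}
          = {clear(b), holding(d), on(b,d), ontable(g)}

== RESULT ==
["clear(b)", "holding(d)", "on(b,d)", "ontable(g)"]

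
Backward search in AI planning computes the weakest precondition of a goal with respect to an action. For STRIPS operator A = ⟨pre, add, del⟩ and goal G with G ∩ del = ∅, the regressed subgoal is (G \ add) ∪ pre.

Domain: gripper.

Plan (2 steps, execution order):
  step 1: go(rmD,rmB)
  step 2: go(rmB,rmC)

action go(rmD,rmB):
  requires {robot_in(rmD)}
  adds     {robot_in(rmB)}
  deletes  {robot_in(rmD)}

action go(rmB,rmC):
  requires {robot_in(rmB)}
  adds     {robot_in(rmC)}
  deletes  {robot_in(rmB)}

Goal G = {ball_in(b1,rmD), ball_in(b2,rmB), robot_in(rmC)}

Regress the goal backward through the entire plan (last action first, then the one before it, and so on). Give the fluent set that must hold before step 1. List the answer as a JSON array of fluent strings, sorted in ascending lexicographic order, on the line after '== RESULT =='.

Regress step by step:
  through step 2 (go(rmB,rmC)): drop {robot_in(rmC)}, keep {ball_in(b1,rmD), ball_in(b2,rmB)}, require {robot_in(rmB)}
    → {ball_in(b1,rmD), ball_in(b2,rmB), robot_in(rmB)}
  through step 1 (go(rmD,rmB)): drop {robot_in(rmB)}, keep {ball_in(b1,rmD), ball_in(b2,rmB)}, require {robot_in(rmD)}
    → {ball_in(b1,rmD), ball_in(b2,rmB), robot_in(rmD)}

== RESULT ==
["ball_in(b1,rmD)", "ball_in(b2,rmB)", "robot_in(rmD)"]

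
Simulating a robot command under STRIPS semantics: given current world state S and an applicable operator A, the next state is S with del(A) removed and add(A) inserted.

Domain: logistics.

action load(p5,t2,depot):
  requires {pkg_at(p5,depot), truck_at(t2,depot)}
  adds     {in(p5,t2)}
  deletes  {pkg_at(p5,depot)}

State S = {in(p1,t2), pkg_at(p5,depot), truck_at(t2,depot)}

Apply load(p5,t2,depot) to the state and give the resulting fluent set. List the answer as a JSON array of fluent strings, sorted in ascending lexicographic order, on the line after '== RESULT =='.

Progress:
  pre ⊆ S: {pkg_at(p5,depot), truck_at(t2,depot)} ⊆ S  — applicable
  S \ del = {in(p1,t2), truck_at(t2,depot)}
  ∪ add   = {in(p1,t2), in(p5,t2), truck_at(t2,depot)}

== RESULT ==
["in(p1,t2)", "in(p5,t2)", "truck_at(t2,depot)"]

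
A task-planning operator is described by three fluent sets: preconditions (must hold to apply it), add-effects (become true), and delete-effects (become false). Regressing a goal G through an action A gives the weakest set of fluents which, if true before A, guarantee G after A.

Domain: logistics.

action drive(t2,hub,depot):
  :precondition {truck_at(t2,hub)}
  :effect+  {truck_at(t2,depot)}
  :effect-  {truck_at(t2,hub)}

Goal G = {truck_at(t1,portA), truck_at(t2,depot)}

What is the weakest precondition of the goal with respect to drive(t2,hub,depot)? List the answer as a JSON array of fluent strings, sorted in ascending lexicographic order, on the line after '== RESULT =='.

Compute (G \ add) ∪ pre:
  G ∩ del = {}  (empty — regression defined)
  G \ add = {truck_at(t1,portA), truck_at(t2,depot)} \ {truck_at(t2,depot)} = {truck_at(t1,portA)}
  ∪ pre   = {truck_at(t1,portA)} ∪ {truck_at(t2,hub)}
          = {truck_at(t1,portA), truck_at(t2,hub)}

== RESULT ==
["truck_at(t1,portA)", "truck_at(t2,hub)"]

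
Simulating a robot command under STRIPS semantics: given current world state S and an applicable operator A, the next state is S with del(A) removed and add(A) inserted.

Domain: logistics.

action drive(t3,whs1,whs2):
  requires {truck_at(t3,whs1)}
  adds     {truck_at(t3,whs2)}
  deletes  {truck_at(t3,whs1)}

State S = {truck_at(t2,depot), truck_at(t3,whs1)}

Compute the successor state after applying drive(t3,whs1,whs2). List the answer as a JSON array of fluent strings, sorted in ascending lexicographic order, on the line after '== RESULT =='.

Compute (S \ del) ∪ add:
  pre ⊆ S: {truck_at(t3,whs1)} ⊆ S  — applicable
  S \ del = {truck_at(t2,depot)}
  ∪ add   = {truck_at(t2,depot), truck_at(t3,whs2)}

== RESULT ==
["truck_at(t2,depot)", "truck_at(t3,whs2)"]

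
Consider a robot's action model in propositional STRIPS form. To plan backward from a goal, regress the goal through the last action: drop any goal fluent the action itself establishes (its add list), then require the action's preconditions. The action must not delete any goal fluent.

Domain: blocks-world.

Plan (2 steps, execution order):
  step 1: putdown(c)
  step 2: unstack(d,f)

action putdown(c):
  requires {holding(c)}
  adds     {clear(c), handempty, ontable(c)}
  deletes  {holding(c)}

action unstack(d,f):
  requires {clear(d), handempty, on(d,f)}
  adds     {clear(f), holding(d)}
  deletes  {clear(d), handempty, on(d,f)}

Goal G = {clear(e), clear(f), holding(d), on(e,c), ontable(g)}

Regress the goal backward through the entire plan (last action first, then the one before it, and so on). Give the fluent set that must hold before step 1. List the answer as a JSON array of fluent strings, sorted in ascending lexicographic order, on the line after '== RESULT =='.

Work backward from the goal:
  through step 2 (unstack(d,f)): drop {clear(f), holding(d)}, keep {clear(e), on(e,c), ontable(g)}, require {clear(d), handempty, on(d,f)}
    → {clear(d), clear(e), handempty, on(d,f), on(e,c), ontable(g)}
  through step 1 (putdown(c)): drop {handempty}, keep {clear(d), clear(e), on(d,f), on(e,c), ontable(g)}, require {holding(c)}
    → {clear(d), clear(e), holding(c), on(d,f), on(e,c), ontable(g)}

== RESULT ==
["clear(d)", "clear(e)", "holding(c)", "on(d,f)", "on(e,c)", "ontable(g)"]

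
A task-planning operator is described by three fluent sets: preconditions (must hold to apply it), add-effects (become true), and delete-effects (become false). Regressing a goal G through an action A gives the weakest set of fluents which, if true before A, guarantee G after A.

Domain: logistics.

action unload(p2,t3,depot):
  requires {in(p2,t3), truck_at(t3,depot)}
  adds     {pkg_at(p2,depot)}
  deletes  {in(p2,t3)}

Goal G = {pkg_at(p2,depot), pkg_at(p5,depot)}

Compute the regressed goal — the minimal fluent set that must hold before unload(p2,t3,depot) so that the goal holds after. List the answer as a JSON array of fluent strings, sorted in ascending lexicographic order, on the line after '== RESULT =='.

Compute (G \ add) ∪ pre:
  G ∩ del = {}  (empty — regression defined)
  G \ add = {pkg_at(p2,depot), pkg_at(p5,depot)} \ {pkg_at(p2,depot)} = {pkg_at(p5,depot)}
  ∪ pre   = {pkg_at(p5,depot)} ∪ {in(p2,t3), truck_at(t3,depot)}
          = {in(p2,t3), pkg_at(p5,depot), truck_at(t3,depot)}

== RESULT ==
["in(p2,t3)", "pkg_at(p5,depot)", "truck_at(t3,depot)"]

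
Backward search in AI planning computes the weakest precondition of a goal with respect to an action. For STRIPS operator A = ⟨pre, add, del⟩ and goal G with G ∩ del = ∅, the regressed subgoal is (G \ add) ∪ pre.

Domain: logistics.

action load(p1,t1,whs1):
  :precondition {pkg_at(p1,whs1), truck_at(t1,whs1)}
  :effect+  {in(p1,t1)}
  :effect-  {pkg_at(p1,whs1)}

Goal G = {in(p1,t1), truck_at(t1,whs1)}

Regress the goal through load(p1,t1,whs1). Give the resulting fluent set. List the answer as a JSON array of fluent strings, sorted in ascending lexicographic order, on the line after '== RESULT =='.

Compute (G \ add) ∪ pre:
  G ∩ del = {}  (empty — regression defined)
  G \ add = {in(p1,t1), truck_at(t1,whs1)} \ {in(p1,t1)} = {truck_at(t1,whs1)}
  ∪ pre   = {truck_at(t1,whs1)} ∪ {pkg_at(p1,whs1), truck_at(t1,whs1)}
          = {pkg_at(p1,whs1), truck_at(t1,whs1)}

== RESULT ==
["pkg_at(p1,whs1)", "truck_at(t1,whs1)"]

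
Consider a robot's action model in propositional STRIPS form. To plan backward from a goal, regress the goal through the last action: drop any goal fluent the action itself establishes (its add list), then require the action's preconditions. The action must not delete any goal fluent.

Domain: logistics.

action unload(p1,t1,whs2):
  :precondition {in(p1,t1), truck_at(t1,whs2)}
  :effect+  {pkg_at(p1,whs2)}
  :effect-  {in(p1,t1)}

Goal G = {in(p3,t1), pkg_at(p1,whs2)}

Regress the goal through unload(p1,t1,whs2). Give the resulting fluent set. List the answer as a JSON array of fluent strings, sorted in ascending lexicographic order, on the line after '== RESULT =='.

Compute (G \ add) ∪ pre:
  G ∩ del = {}  (empty — regression defined)
  G \ add = {in(p3,t1), pkg_at(p1,whs2)} \ {pkg_at(p1,whs2)} = {in(p3,t1)}
  ∪ pre   = {in(p3,t1)} ∪ {in(p1,t1), truck_at(t1,whs2)}
          = {in(p1,t1), in(p3,t1), truck_at(t1,whs2)}

== RESULT ==
["in(p1,t1)", "in(p3,t1)", "truck_at(t1,whs2)"]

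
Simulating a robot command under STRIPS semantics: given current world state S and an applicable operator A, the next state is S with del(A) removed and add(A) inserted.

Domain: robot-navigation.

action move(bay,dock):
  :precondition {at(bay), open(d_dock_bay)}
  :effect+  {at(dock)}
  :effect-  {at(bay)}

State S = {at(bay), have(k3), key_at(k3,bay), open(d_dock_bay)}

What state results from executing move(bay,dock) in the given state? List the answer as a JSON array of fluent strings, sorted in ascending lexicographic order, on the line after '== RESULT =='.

Compute (S \ del) ∪ add:
  pre ⊆ S: {at(bay), open(d_dock_bay)} ⊆ S  — applicable
  S \ del = {have(k3), key_at(k3,bay), open(d_dock_bay)}
  ∪ add   = {at(dock), have(k3), key_at(k3,bay), open(d_dock_bay)}

== RESULT ==
["at(dock)", "have(k3)", "key_at(k3,bay)", "open(d_dock_bay)"]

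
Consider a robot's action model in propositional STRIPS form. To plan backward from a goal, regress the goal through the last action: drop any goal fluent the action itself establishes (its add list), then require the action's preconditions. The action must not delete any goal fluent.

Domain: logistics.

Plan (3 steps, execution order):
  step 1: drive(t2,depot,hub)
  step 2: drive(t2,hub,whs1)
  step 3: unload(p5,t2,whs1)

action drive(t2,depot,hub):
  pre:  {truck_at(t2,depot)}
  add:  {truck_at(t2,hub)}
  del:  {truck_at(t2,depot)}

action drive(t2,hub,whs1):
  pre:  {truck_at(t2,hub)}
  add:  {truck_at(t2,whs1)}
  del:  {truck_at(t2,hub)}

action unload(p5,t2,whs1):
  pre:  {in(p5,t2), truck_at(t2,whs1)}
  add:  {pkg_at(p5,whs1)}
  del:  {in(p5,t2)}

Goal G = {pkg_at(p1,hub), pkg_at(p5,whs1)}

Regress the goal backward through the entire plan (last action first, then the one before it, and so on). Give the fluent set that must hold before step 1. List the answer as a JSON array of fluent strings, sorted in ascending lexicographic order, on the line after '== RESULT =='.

Work backward from the goal:
  through step 3 (unload(p5,t2,whs1)): drop {pkg_at(p5,whs1)}, keep {pkg_at(p1,hub)}, require {in(p5,t2), truck_at(t2,whs1)}
    → {in(p5,t2), pkg_at(p1,hub), truck_at(t2,whs1)}
  through step 2 (drive(t2,hub,whs1)): drop {truck_at(t2,whs1)}, keep {in(p5,t2), pkg_at(p1,hub)}, require {truck_at(t2,hub)}
    → {in(p5,t2), pkg_at(p1,hub), truck_at(t2,hub)}
  through step 1 (drive(t2,depot,hub)): drop {truck_at(t2,hub)}, keep {in(p5,t2), pkg_at(p1,hub)}, require {truck_at(t2,depot)}
    → {in(p5,t2), pkg_at(p1,hub), truck_at(t2,depot)}

== RESULT ==
["in(p5,t2)", "pkg_at(p1,hub)", "truck_at(t2,depot)"]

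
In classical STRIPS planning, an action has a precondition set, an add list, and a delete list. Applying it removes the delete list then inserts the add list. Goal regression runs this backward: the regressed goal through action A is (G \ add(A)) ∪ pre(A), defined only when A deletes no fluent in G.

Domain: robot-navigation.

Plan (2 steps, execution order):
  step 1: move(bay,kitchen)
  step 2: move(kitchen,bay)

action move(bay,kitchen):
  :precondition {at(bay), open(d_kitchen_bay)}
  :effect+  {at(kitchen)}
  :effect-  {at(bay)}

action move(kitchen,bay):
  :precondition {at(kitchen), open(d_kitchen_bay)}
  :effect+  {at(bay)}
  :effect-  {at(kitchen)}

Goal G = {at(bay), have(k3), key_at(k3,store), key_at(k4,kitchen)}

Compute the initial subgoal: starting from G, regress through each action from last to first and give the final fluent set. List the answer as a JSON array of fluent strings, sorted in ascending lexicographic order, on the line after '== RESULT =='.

Regress step by step:
  through step 2 (move(kitchen,bay)): drop {at(bay)}, keep {have(k3), key_at(k3,store), key_at(k4,kitchen)}, require {at(kitchen), open(d_kitchen_bay)}
    → {at(kitchen), have(k3), key_at(k3,store), key_at(k4,kitchen), open(d_kitchen_bay)}
  through step 1 (move(bay,kitchen)): drop {at(kitchen)}, keep {have(k3), key_at(k3,store), key_at(k4,kitchen), open(d_kitchen_bay)}, require {at(bay), open(d_kitchen_bay)}
    → {at(bay), have(k3), key_at(k3,store), key_at(k4,kitchen), open(d_kitchen_bay)}

== RESULT ==
["at(bay)", "have(k3)", "key_at(k3,store)", "key_at(k4,kitchen)", "open(d_kitchen_bay)"]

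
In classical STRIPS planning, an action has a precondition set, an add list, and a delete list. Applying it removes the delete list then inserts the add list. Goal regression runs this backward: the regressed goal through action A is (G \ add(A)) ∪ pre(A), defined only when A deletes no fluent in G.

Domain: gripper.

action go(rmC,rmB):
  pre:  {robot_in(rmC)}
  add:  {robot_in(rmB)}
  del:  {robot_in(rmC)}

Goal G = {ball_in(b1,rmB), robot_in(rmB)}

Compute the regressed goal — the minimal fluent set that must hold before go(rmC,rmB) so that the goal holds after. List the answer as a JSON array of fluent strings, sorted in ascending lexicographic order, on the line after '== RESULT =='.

Regress:
  G ∩ del = {}  (empty — regression defined)
  G \ add = {ball_in(b1,rmB), robot_in(rmB)} \ {robot_in(rmB)} = {ball_in(b1,rmB)}
  ∪ pre   = {ball_in(b1,rmB)} ∪ {robot_in(rmC)}
          = {ball_in(b1,rmB), robot_in(rmC)}

== RESULT ==
["ball_in(b1,rmB)", "robot_in(rmC)"]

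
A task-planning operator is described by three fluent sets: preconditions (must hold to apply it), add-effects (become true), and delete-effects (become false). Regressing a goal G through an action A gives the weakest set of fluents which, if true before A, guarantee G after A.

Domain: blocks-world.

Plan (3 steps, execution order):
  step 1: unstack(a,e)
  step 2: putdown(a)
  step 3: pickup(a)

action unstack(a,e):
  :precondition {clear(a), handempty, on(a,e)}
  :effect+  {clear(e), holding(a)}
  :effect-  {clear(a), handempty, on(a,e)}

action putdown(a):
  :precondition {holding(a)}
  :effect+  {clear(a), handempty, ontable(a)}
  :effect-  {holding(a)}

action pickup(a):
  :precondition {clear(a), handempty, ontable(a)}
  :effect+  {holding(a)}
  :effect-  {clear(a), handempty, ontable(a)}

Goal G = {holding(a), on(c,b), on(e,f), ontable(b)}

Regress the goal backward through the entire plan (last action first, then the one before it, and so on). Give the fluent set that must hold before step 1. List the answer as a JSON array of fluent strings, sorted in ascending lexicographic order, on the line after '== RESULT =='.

Regress step by step:
  through step 3 (pickup(a)): drop {holding(a)}, keep {on(c,b), on(e,f), ontable(b)}, require {clear(a), handempty, ontable(a)}
    → {clear(a), handempty, on(c,b), on(e,f), ontable(a), ontable(b)}
  through step 2 (putdown(a)): drop {clear(a), handempty, ontable(a)}, keep {on(c,b), on(e,f), ontable(b)}, require {holding(a)}
    → {holding(a), on(c,b), on(e,f), ontable(b)}
  through step 1 (unstack(a,e)): drop {holding(a)}, keep {on(c,b), on(e,f), ontable(b)}, require {clear(a), handempty, on(a,e)}
    → {clear(a), handempty, on(a,e), on(c,b), on(e,f), ontable(b)}

== RESULT ==
["clear(a)", "handempty", "on(a,e)", "on(c,b)", "on(e,f)", "ontable(b)"]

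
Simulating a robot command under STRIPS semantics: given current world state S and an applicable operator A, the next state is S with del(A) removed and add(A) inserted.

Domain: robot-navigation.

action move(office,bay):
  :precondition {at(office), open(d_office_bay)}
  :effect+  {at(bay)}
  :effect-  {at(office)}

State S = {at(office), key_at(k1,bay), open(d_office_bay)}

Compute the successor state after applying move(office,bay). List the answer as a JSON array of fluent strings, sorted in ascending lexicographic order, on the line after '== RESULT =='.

Compute (S \ del) ∪ add:
  pre ⊆ S: {at(office), open(d_office_bay)} ⊆ S  — applicable
  S \ del = {key_at(k1,bay), open(d_office_bay)}
  ∪ add   = {at(bay), key_at(k1,bay), open(d_office_bay)}

== RESULT ==
["at(bay)", "key_at(k1,bay)", "open(d_office_bay)"]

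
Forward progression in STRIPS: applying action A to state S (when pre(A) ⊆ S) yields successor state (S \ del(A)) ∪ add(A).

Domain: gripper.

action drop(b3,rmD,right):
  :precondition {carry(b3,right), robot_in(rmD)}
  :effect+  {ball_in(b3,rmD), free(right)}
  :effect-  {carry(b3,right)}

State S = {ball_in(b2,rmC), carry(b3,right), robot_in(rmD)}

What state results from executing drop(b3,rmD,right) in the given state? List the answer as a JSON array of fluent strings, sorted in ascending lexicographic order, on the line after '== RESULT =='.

Progress:
  pre ⊆ S: {carry(b3,right), robot_in(rmD)} ⊆ S  — applicable
  S \ del = {ball_in(b2,rmC), robot_in(rmD)}
  ∪ add   = {ball_in(b2,rmC), ball_in(b3,rmD), free(right), robot_in(rmD)}

== RESULT ==
["ball_in(b2,rmC)", "ball_in(b3,rmD)", "free(right)", "robot_in(rmD)"]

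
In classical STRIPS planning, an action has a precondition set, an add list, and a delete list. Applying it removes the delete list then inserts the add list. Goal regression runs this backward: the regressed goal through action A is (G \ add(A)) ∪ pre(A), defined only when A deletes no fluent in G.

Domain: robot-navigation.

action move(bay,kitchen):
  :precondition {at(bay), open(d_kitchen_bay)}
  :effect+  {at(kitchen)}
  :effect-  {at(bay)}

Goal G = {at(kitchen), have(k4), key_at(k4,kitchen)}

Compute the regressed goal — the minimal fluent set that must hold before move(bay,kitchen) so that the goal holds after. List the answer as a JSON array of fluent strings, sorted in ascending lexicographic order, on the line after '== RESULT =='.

Regress:
  G ∩ del = {}  (empty — regression defined)
  G \ add = {at(kitchen), have(k4), key_at(k4,kitchen)} \ {at(kitchen)} = {have(k4), key_at(k4,kitchen)}
  ∪ pre   = {have(k4), key_at(k4,kitchen)} ∪ {at(bay), open(d_kitchen_bay)}
          = {at(bay), have(k4), key_at(k4,kitchen), open(d_kitchen_bay)}

== RESULT ==
["at(bay)", "have(k4)", "key_at(k4,kitchen)", "open(d_kitchen_bay)"]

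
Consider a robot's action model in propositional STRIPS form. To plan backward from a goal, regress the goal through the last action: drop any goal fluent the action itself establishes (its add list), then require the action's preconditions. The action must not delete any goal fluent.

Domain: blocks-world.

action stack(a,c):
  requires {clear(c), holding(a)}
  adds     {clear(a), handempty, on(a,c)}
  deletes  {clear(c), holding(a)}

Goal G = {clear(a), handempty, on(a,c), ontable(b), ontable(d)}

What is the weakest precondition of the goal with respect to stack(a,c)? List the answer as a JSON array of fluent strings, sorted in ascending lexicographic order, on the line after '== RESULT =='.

Compute (G \ add) ∪ pre:
  G ∩ del = {}  (empty — regression defined)
  G \ add = {clear(a), handempty, on(a,c), ontable(b), ontable(d)} \ {clear(a), handempty, on(a,c)} = {ontable(b), ontable(d)}
  ∪ pre   = {ontable(b), ontable(d)} ∪ {clear(c), holding(a)}
          = {clear(c), holding(a), ontable(b), ontable(d)}

== RESULT ==
["clear(c)", "holding(a)", "ontable(b)", "ontable(d)"]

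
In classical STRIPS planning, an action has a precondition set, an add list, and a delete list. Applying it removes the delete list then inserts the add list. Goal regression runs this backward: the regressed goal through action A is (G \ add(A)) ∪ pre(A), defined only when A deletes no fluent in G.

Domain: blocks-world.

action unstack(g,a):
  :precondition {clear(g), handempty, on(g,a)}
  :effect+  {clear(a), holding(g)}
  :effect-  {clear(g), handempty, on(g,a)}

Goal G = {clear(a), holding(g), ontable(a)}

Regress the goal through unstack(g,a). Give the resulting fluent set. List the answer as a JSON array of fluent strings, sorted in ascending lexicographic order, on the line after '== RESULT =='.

Regress:
  G ∩ del = {}  (empty — regression defined)
  G \ add = {clear(a), holding(g), ontable(a)} \ {clear(a), holding(g)} = {ontable(a)}
  ∪ pre   = {ontable(a)} ∪ {clear(g), handempty, on(g,a)}
          = {clear(g), handempty, on(g,a), ontable(a)}

== RESULT ==
["clear(g)", "handempty", "on(g,a)", "ontable(a)"]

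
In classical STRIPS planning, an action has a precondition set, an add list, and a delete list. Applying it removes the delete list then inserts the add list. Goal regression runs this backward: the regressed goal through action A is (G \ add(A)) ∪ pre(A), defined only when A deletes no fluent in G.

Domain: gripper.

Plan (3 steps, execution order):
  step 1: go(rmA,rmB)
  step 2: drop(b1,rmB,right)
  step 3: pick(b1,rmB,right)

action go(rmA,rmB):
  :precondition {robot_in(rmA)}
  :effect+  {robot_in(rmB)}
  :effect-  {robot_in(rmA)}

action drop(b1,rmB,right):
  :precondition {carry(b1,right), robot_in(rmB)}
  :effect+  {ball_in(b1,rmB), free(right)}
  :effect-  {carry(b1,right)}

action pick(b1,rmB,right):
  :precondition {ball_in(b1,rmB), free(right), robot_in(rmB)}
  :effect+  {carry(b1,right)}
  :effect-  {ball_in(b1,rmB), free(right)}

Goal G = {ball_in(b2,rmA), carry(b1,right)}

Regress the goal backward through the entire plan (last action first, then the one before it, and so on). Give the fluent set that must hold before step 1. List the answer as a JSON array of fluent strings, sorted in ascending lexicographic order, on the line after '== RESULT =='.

Regress step by step:
  through step 3 (pick(b1,rmB,right)): drop {carry(b1,right)}, keep {ball_in(b2,rmA)}, require {ball_in(b1,rmB), free(right), robot_in(rmB)}
    → {ball_in(b1,rmB), ball_in(b2,rmA), free(right), robot_in(rmB)}
  through step 2 (drop(b1,rmB,right)): drop {ball_in(b1,rmB), free(right)}, keep {ball_in(b2,rmA), robot_in(rmB)}, require {carry(b1,right), robot_in(rmB)}
    → {ball_in(b2,rmA), carry(b1,right), robot_in(rmB)}
  through step 1 (go(rmA,rmB)): drop {robot_in(rmB)}, keep {ball_in(b2,rmA), carry(b1,right)}, require {robot_in(rmA)}
    → {ball_in(b2,rmA), carry(b1,right), robot_in(rmA)}

== RESULT ==
["ball_in(b2,rmA)", "carry(b1,right)", "robot_in(rmA)"]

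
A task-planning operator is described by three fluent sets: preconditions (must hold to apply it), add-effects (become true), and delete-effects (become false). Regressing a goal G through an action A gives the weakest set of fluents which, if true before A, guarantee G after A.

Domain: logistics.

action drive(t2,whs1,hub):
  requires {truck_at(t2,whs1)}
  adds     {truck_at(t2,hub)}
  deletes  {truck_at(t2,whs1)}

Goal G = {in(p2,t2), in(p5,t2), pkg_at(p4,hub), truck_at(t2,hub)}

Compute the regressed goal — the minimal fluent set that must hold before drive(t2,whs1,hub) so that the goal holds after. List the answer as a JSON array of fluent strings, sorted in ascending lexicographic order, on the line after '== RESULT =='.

Compute (G \ add) ∪ pre:
  G ∩ del = {}  (empty — regression defined)
  G \ add = {in(p2,t2), in(p5,t2), pkg_at(p4,hub), truck_at(t2,hub)} \ {truck_at(t2,hub)} = {in(p2,t2), in(p5,t2), pkg_at(p4,hub)}
  ∪ pre   = {in(p2,t2), in(p5,t2), pkg_at(p4,hub)} ∪ {truck_at(t2,whs1)}
          = {in(p2,t2), in(p5,t2), pkg_at(p4,hub), truck_at(t2,whs1)}

== RESULT ==
["in(p2,t2)", "in(p5,t2)", "pkg_at(p4,hub)", "truck_at(t2,whs1)"]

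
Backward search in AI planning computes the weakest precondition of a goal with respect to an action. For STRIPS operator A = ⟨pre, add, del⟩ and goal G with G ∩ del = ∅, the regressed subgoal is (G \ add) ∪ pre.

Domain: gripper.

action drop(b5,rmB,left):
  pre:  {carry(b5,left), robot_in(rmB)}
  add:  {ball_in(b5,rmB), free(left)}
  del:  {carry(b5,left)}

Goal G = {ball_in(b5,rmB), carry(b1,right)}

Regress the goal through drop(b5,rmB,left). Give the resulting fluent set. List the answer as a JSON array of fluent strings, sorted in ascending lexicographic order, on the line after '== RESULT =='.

Compute (G \ add) ∪ pre:
  G ∩ del = {}  (empty — regression defined)
  G \ add = {ball_in(b5,rmB), carry(b1,right)} \ {ball_in(b5,rmB), free(left)} = {carry(b1,right)}
  ∪ pre   = {carry(b1,right)} ∪ {carry(b5,left), robot_in(rmB)}
          = {carry(b1,right), carry(b5,left), robot_in(rmB)}

== RESULT ==
["carry(b1,right)", "carry(b5,left)", "robot_in(rmB)"]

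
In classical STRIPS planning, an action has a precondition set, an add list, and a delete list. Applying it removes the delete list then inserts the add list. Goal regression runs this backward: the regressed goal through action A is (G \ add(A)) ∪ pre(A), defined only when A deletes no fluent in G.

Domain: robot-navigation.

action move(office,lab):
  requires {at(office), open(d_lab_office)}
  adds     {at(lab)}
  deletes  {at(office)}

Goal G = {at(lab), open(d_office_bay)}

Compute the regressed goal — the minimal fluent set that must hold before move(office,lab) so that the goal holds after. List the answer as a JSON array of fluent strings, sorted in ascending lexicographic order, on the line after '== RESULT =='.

Compute (G \ add) ∪ pre:
  G ∩ del = {}  (empty — regression defined)
  G \ add = {at(lab), open(d_office_bay)} \ {at(lab)} = {open(d_office_bay)}
  ∪ pre   = {open(d_office_bay)} ∪ {at(office), open(d_lab_office)}
          = {at(office), open(d_lab_office), open(d_office_bay)}

== RESULT ==
["at(office)", "open(d_lab_office)", "open(d_office_bay)"]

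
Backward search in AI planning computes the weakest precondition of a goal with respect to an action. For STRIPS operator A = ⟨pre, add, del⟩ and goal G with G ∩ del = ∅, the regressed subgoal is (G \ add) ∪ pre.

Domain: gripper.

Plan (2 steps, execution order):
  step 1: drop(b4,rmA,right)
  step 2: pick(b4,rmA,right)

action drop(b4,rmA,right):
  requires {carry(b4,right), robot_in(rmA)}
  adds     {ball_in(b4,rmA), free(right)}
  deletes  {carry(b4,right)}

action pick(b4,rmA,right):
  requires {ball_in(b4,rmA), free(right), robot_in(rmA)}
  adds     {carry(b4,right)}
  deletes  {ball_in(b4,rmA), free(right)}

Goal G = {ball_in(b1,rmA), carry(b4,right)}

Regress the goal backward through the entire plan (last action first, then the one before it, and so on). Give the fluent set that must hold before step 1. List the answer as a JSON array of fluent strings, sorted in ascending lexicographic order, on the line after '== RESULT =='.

Regress step by step:
  through step 2 (pick(b4,rmA,right)): drop {carry(b4,right)}, keep {ball_in(b1,rmA)}, require {ball_in(b4,rmA), free(right), robot_in(rmA)}
    → {ball_in(b1,rmA), ball_in(b4,rmA), free(right), robot_in(rmA)}
  through step 1 (drop(b4,rmA,right)): drop {ball_in(b4,rmA), free(right)}, keep {ball_in(b1,rmA), robot_in(rmA)}, require {carry(b4,right), robot_in(rmA)}
    → {ball_in(b1,rmA), carry(b4,right), robot_in(rmA)}

== RESULT ==
["ball_in(b1,rmA)", "carry(b4,right)", "robot_in(rmA)"]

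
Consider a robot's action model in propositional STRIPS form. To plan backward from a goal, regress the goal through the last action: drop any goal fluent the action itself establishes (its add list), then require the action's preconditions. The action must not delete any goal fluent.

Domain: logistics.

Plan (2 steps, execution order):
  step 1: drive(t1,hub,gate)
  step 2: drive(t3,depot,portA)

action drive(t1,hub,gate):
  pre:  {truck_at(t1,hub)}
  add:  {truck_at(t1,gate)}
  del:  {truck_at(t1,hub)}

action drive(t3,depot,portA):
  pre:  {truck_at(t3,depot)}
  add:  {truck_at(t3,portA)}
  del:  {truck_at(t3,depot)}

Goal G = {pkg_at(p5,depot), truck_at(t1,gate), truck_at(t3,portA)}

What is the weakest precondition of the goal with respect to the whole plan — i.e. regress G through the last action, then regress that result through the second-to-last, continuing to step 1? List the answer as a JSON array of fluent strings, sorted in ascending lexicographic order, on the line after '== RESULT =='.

Work backward from the goal:
  through step 2 (drive(t3,depot,portA)): drop {truck_at(t3,portA)}, keep {pkg_at(p5,depot), truck_at(t1,gate)}, require {truck_at(t3,depot)}
    → {pkg_at(p5,depot), truck_at(t1,gate), truck_at(t3,depot)}
  through step 1 (drive(t1,hub,gate)): drop {truck_at(t1,gate)}, keep {pkg_at(p5,depot), truck_at(t3,depot)}, require {truck_at(t1,hub)}
    → {pkg_at(p5,depot), truck_at(t1,hub), truck_at(t3,depot)}

== RESULT ==
["pkg_at(p5,depot)", "truck_at(t1,hub)", "truck_at(t3,depot)"]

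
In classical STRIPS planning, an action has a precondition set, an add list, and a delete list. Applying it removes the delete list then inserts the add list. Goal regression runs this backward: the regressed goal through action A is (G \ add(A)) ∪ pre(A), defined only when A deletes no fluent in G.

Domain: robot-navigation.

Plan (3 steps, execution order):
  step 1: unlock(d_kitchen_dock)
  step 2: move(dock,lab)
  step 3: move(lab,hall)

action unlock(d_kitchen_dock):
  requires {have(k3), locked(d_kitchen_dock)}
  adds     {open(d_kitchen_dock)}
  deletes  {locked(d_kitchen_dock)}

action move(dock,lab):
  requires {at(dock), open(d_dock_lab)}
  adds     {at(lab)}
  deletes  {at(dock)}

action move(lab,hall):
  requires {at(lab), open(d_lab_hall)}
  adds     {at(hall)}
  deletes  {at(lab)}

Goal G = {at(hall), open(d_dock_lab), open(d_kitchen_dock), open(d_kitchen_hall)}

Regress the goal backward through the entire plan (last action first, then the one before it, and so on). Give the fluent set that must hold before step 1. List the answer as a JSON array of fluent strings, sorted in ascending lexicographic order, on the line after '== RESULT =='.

Regress step by step:
  through step 3 (move(lab,hall)): drop {at(hall)}, keep {open(d_dock_lab), open(d_kitchen_dock), open(d_kitchen_hall)}, require {at(lab), open(d_lab_hall)}
    → {at(lab), open(d_dock_lab), open(d_kitchen_dock), open(d_kitchen_hall), open(d_lab_hall)}
  through step 2 (move(dock,lab)): drop {at(lab)}, keep {open(d_dock_lab), open(d_kitchen_dock), open(d_kitchen_hall), open(d_lab_hall)}, require {at(dock), open(d_dock_lab)}
    → {at(dock), open(d_dock_lab), open(d_kitchen_dock), open(d_kitchen_hall), open(d_lab_hall)}
  through step 1 (unlock(d_kitchen_dock)): drop {open(d_kitchen_dock)}, keep {at(dock), open(d_dock_lab), open(d_kitchen_hall), open(d_lab_hall)}, require {have(k3), locked(d_kitchen_dock)}
    → {at(dock), have(k3), locked(d_kitchen_dock), open(d_dock_lab), open(d_kitchen_hall), open(d_lab_hall)}

== RESULT ==
["at(dock)", "have(k3)", "locked(d_kitchen_dock)", "open(d_dock_lab)", "open(d_kitchen_hall)", "open(d_lab_hall)"]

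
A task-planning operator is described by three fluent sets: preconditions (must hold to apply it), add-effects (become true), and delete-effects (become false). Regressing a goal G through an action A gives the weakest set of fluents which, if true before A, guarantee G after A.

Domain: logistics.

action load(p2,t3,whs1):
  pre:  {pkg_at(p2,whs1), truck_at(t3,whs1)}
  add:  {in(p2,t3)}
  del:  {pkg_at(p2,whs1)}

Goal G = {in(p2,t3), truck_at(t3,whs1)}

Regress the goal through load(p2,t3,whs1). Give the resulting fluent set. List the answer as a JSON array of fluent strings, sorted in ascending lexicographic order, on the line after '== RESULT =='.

Compute (G \ add) ∪ pre:
  G ∩ del = {}  (empty — regression defined)
  G \ add = {in(p2,t3), truck_at(t3,whs1)} \ {in(p2,t3)} = {truck_at(t3,whs1)}
  ∪ pre   = {truck_at(t3,whs1)} ∪ {pkg_at(p2,whs1), truck_at(t3,whs1)}
          = {pkg_at(p2,whs1), truck_at(t3,whs1)}

== RESULT ==
["pkg_at(p2,whs1)", "truck_at(t3,whs1)"]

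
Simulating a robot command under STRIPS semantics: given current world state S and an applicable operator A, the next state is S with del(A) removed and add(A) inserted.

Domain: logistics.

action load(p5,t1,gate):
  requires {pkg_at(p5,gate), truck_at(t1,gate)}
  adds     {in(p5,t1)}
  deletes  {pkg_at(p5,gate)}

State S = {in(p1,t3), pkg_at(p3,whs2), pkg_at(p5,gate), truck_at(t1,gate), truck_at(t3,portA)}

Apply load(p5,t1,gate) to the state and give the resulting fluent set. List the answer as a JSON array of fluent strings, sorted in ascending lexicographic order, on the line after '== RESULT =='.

Progress:
  pre ⊆ S: {pkg_at(p5,gate), truck_at(t1,gate)} ⊆ S  — applicable
  S \ del = {in(p1,t3), pkg_at(p3,whs2), truck_at(t1,gate), truck_at(t3,portA)}
  ∪ add   = {in(p1,t3), in(p5,t1), pkg_at(p3,whs2), truck_at(t1,gate), truck_at(t3,portA)}

== RESULT ==
["in(p1,t3)", "in(p5,t1)", "pkg_at(p3,whs2)", "truck_at(t1,gate)", "truck_at(t3,portA)"]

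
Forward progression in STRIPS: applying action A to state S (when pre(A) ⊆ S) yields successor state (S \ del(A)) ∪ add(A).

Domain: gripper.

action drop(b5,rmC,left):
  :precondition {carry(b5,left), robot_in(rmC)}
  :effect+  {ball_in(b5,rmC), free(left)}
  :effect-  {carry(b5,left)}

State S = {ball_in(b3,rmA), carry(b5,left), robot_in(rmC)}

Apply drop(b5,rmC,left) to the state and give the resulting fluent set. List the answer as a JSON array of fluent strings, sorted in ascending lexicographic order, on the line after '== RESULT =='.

Compute (S \ del) ∪ add:
  pre ⊆ S: {carry(b5,left), robot_in(rmC)} ⊆ S  — applicable
  S \ del = {ball_in(b3,rmA), robot_in(rmC)}
  ∪ add   = {ball_in(b3,rmA), ball_in(b5,rmC), free(left), robot_in(rmC)}

== RESULT ==
["ball_in(b3,rmA)", "ball_in(b5,rmC)", "free(left)", "robot_in(rmC)"]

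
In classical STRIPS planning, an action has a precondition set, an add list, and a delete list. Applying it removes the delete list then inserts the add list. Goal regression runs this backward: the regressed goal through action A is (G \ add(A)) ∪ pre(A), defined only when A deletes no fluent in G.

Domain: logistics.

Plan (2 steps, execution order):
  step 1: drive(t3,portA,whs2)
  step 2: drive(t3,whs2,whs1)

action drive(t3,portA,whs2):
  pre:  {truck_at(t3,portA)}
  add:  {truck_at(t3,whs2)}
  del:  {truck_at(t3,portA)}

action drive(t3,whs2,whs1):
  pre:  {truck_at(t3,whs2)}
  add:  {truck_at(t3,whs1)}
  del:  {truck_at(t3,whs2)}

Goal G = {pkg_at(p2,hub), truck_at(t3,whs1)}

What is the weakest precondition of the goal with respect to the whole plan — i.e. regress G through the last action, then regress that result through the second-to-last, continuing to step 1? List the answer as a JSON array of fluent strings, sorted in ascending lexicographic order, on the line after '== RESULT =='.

Regress step by step:
  through step 2 (drive(t3,whs2,whs1)): drop {truck_at(t3,whs1)}, keep {pkg_at(p2,hub)}, require {truck_at(t3,whs2)}
    → {pkg_at(p2,hub), truck_at(t3,whs2)}
  through step 1 (drive(t3,portA,whs2)): drop {truck_at(t3,whs2)}, keep {pkg_at(p2,hub)}, require {truck_at(t3,portA)}
    → {pkg_at(p2,hub), truck_at(t3,portA)}

== RESULT ==
["pkg_at(p2,hub)", "truck_at(t3,portA)"]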